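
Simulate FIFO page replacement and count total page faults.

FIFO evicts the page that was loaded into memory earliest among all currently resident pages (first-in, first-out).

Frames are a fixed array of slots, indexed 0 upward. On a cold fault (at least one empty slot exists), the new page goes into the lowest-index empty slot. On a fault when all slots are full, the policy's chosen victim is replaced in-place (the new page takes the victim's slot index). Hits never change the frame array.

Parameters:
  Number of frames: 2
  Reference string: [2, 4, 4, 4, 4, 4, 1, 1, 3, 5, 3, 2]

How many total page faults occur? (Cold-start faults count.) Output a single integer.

Step 0: ref 2 → FAULT, frames=[2,-]
Step 1: ref 4 → FAULT, frames=[2,4]
Step 2: ref 4 → HIT, frames=[2,4]
Step 3: ref 4 → HIT, frames=[2,4]
Step 4: ref 4 → HIT, frames=[2,4]
Step 5: ref 4 → HIT, frames=[2,4]
Step 6: ref 1 → FAULT (evict 2), frames=[1,4]
Step 7: ref 1 → HIT, frames=[1,4]
Step 8: ref 3 → FAULT (evict 4), frames=[1,3]
Step 9: ref 5 → FAULT (evict 1), frames=[5,3]
Step 10: ref 3 → HIT, frames=[5,3]
Step 11: ref 2 → FAULT (evict 3), frames=[5,2]
Total faults: 6

Answer: 6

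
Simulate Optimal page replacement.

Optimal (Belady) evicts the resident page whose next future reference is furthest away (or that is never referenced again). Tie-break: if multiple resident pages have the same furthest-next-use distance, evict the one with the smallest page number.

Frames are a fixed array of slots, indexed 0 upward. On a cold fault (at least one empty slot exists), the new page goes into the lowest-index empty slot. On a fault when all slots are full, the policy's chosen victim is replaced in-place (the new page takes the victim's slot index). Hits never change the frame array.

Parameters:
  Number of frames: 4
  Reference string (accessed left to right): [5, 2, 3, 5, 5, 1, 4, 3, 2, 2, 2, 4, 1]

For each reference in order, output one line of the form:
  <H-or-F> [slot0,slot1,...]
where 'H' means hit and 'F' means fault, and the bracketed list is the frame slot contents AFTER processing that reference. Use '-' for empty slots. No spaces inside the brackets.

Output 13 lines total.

F [5,-,-,-]
F [5,2,-,-]
F [5,2,3,-]
H [5,2,3,-]
H [5,2,3,-]
F [5,2,3,1]
F [4,2,3,1]
H [4,2,3,1]
H [4,2,3,1]
H [4,2,3,1]
H [4,2,3,1]
H [4,2,3,1]
H [4,2,3,1]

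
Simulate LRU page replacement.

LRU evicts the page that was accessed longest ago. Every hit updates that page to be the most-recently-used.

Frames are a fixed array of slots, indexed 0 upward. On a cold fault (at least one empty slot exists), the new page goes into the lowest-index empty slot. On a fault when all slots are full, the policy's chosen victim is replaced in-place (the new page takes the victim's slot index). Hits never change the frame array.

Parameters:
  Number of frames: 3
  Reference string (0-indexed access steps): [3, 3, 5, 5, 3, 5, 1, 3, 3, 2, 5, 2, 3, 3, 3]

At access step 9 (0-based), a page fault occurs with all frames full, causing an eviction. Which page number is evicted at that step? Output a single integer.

Answer: 5

Derivation:
Step 0: ref 3 -> FAULT, frames=[3,-,-]
Step 1: ref 3 -> HIT, frames=[3,-,-]
Step 2: ref 5 -> FAULT, frames=[3,5,-]
Step 3: ref 5 -> HIT, frames=[3,5,-]
Step 4: ref 3 -> HIT, frames=[3,5,-]
Step 5: ref 5 -> HIT, frames=[3,5,-]
Step 6: ref 1 -> FAULT, frames=[3,5,1]
Step 7: ref 3 -> HIT, frames=[3,5,1]
Step 8: ref 3 -> HIT, frames=[3,5,1]
Step 9: ref 2 -> FAULT, evict 5, frames=[3,2,1]
At step 9: evicted page 5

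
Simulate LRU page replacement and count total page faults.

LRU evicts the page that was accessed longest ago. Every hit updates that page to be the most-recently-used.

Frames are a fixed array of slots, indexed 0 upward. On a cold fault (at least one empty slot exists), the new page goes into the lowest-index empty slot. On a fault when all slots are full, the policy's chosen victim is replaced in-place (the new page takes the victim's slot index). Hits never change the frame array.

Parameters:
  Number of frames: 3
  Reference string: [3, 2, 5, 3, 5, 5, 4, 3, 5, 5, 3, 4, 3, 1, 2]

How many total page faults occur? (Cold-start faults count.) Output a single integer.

Answer: 6

Derivation:
Step 0: ref 3 → FAULT, frames=[3,-,-]
Step 1: ref 2 → FAULT, frames=[3,2,-]
Step 2: ref 5 → FAULT, frames=[3,2,5]
Step 3: ref 3 → HIT, frames=[3,2,5]
Step 4: ref 5 → HIT, frames=[3,2,5]
Step 5: ref 5 → HIT, frames=[3,2,5]
Step 6: ref 4 → FAULT (evict 2), frames=[3,4,5]
Step 7: ref 3 → HIT, frames=[3,4,5]
Step 8: ref 5 → HIT, frames=[3,4,5]
Step 9: ref 5 → HIT, frames=[3,4,5]
Step 10: ref 3 → HIT, frames=[3,4,5]
Step 11: ref 4 → HIT, frames=[3,4,5]
Step 12: ref 3 → HIT, frames=[3,4,5]
Step 13: ref 1 → FAULT (evict 5), frames=[3,4,1]
Step 14: ref 2 → FAULT (evict 4), frames=[3,2,1]
Total faults: 6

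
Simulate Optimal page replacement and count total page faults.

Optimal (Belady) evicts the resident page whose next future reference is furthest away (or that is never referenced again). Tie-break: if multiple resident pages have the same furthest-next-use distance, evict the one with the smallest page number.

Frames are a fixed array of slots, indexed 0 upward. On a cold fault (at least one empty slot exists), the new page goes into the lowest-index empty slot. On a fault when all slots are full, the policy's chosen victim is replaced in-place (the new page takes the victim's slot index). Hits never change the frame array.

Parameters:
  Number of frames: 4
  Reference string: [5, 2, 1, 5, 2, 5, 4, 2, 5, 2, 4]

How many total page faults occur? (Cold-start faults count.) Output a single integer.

Step 0: ref 5 → FAULT, frames=[5,-,-,-]
Step 1: ref 2 → FAULT, frames=[5,2,-,-]
Step 2: ref 1 → FAULT, frames=[5,2,1,-]
Step 3: ref 5 → HIT, frames=[5,2,1,-]
Step 4: ref 2 → HIT, frames=[5,2,1,-]
Step 5: ref 5 → HIT, frames=[5,2,1,-]
Step 6: ref 4 → FAULT, frames=[5,2,1,4]
Step 7: ref 2 → HIT, frames=[5,2,1,4]
Step 8: ref 5 → HIT, frames=[5,2,1,4]
Step 9: ref 2 → HIT, frames=[5,2,1,4]
Step 10: ref 4 → HIT, frames=[5,2,1,4]
Total faults: 4

Answer: 4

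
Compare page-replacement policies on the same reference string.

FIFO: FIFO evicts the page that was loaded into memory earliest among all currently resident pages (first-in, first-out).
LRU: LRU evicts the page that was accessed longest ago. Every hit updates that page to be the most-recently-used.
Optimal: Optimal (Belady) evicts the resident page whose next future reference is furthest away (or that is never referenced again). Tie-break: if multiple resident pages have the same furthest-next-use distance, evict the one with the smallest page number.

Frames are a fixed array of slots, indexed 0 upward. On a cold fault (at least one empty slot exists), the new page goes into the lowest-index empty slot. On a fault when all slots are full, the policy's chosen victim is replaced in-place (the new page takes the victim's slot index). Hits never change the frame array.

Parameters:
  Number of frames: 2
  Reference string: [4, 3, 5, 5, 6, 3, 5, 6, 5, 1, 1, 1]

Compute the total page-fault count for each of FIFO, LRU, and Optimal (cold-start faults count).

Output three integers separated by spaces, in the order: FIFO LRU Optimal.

Answer: 8 8 6

Derivation:
--- FIFO ---
  step 0: ref 4 -> FAULT, frames=[4,-] (faults so far: 1)
  step 1: ref 3 -> FAULT, frames=[4,3] (faults so far: 2)
  step 2: ref 5 -> FAULT, evict 4, frames=[5,3] (faults so far: 3)
  step 3: ref 5 -> HIT, frames=[5,3] (faults so far: 3)
  step 4: ref 6 -> FAULT, evict 3, frames=[5,6] (faults so far: 4)
  step 5: ref 3 -> FAULT, evict 5, frames=[3,6] (faults so far: 5)
  step 6: ref 5 -> FAULT, evict 6, frames=[3,5] (faults so far: 6)
  step 7: ref 6 -> FAULT, evict 3, frames=[6,5] (faults so far: 7)
  step 8: ref 5 -> HIT, frames=[6,5] (faults so far: 7)
  step 9: ref 1 -> FAULT, evict 5, frames=[6,1] (faults so far: 8)
  step 10: ref 1 -> HIT, frames=[6,1] (faults so far: 8)
  step 11: ref 1 -> HIT, frames=[6,1] (faults so far: 8)
  FIFO total faults: 8
--- LRU ---
  step 0: ref 4 -> FAULT, frames=[4,-] (faults so far: 1)
  step 1: ref 3 -> FAULT, frames=[4,3] (faults so far: 2)
  step 2: ref 5 -> FAULT, evict 4, frames=[5,3] (faults so far: 3)
  step 3: ref 5 -> HIT, frames=[5,3] (faults so far: 3)
  step 4: ref 6 -> FAULT, evict 3, frames=[5,6] (faults so far: 4)
  step 5: ref 3 -> FAULT, evict 5, frames=[3,6] (faults so far: 5)
  step 6: ref 5 -> FAULT, evict 6, frames=[3,5] (faults so far: 6)
  step 7: ref 6 -> FAULT, evict 3, frames=[6,5] (faults so far: 7)
  step 8: ref 5 -> HIT, frames=[6,5] (faults so far: 7)
  step 9: ref 1 -> FAULT, evict 6, frames=[1,5] (faults so far: 8)
  step 10: ref 1 -> HIT, frames=[1,5] (faults so far: 8)
  step 11: ref 1 -> HIT, frames=[1,5] (faults so far: 8)
  LRU total faults: 8
--- Optimal ---
  step 0: ref 4 -> FAULT, frames=[4,-] (faults so far: 1)
  step 1: ref 3 -> FAULT, frames=[4,3] (faults so far: 2)
  step 2: ref 5 -> FAULT, evict 4, frames=[5,3] (faults so far: 3)
  step 3: ref 5 -> HIT, frames=[5,3] (faults so far: 3)
  step 4: ref 6 -> FAULT, evict 5, frames=[6,3] (faults so far: 4)
  step 5: ref 3 -> HIT, frames=[6,3] (faults so far: 4)
  step 6: ref 5 -> FAULT, evict 3, frames=[6,5] (faults so far: 5)
  step 7: ref 6 -> HIT, frames=[6,5] (faults so far: 5)
  step 8: ref 5 -> HIT, frames=[6,5] (faults so far: 5)
  step 9: ref 1 -> FAULT, evict 5, frames=[6,1] (faults so far: 6)
  step 10: ref 1 -> HIT, frames=[6,1] (faults so far: 6)
  step 11: ref 1 -> HIT, frames=[6,1] (faults so far: 6)
  Optimal total faults: 6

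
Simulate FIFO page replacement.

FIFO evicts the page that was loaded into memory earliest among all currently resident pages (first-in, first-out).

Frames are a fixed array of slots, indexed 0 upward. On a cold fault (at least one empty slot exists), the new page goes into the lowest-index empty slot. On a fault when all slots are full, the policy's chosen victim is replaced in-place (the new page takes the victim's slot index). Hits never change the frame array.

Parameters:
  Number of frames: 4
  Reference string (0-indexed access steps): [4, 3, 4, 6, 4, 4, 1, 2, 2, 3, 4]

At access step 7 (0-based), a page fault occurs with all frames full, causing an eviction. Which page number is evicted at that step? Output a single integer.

Answer: 4

Derivation:
Step 0: ref 4 -> FAULT, frames=[4,-,-,-]
Step 1: ref 3 -> FAULT, frames=[4,3,-,-]
Step 2: ref 4 -> HIT, frames=[4,3,-,-]
Step 3: ref 6 -> FAULT, frames=[4,3,6,-]
Step 4: ref 4 -> HIT, frames=[4,3,6,-]
Step 5: ref 4 -> HIT, frames=[4,3,6,-]
Step 6: ref 1 -> FAULT, frames=[4,3,6,1]
Step 7: ref 2 -> FAULT, evict 4, frames=[2,3,6,1]
At step 7: evicted page 4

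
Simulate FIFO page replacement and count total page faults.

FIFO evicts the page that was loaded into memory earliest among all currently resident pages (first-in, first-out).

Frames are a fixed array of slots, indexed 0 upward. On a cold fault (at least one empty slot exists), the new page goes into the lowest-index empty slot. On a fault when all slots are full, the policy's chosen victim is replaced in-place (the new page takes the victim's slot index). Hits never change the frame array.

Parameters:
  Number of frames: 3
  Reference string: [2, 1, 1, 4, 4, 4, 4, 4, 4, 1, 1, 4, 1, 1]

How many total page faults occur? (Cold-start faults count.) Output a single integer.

Answer: 3

Derivation:
Step 0: ref 2 → FAULT, frames=[2,-,-]
Step 1: ref 1 → FAULT, frames=[2,1,-]
Step 2: ref 1 → HIT, frames=[2,1,-]
Step 3: ref 4 → FAULT, frames=[2,1,4]
Step 4: ref 4 → HIT, frames=[2,1,4]
Step 5: ref 4 → HIT, frames=[2,1,4]
Step 6: ref 4 → HIT, frames=[2,1,4]
Step 7: ref 4 → HIT, frames=[2,1,4]
Step 8: ref 4 → HIT, frames=[2,1,4]
Step 9: ref 1 → HIT, frames=[2,1,4]
Step 10: ref 1 → HIT, frames=[2,1,4]
Step 11: ref 4 → HIT, frames=[2,1,4]
Step 12: ref 1 → HIT, frames=[2,1,4]
Step 13: ref 1 → HIT, frames=[2,1,4]
Total faults: 3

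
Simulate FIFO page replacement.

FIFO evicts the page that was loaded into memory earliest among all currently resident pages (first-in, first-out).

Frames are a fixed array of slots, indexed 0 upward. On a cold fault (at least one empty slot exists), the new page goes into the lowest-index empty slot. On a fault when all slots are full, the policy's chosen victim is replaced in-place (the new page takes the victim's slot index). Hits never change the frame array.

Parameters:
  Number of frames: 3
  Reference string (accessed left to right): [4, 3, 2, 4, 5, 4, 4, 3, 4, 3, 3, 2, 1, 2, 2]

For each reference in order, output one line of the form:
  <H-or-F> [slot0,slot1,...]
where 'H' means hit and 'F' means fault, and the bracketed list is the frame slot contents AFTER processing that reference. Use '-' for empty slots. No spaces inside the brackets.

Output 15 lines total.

F [4,-,-]
F [4,3,-]
F [4,3,2]
H [4,3,2]
F [5,3,2]
F [5,4,2]
H [5,4,2]
F [5,4,3]
H [5,4,3]
H [5,4,3]
H [5,4,3]
F [2,4,3]
F [2,1,3]
H [2,1,3]
H [2,1,3]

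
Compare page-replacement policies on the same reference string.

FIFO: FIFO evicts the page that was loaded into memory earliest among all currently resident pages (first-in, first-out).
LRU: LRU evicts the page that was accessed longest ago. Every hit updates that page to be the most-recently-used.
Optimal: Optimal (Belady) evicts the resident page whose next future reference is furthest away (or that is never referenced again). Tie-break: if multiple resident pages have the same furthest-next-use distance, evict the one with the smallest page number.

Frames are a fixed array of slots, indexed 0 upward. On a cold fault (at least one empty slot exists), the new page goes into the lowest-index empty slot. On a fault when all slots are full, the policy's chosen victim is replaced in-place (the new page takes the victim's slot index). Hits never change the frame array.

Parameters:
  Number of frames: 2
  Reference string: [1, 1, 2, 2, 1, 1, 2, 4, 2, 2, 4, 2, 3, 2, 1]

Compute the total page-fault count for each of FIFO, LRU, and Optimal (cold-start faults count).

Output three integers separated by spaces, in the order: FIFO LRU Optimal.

Answer: 6 5 5

Derivation:
--- FIFO ---
  step 0: ref 1 -> FAULT, frames=[1,-] (faults so far: 1)
  step 1: ref 1 -> HIT, frames=[1,-] (faults so far: 1)
  step 2: ref 2 -> FAULT, frames=[1,2] (faults so far: 2)
  step 3: ref 2 -> HIT, frames=[1,2] (faults so far: 2)
  step 4: ref 1 -> HIT, frames=[1,2] (faults so far: 2)
  step 5: ref 1 -> HIT, frames=[1,2] (faults so far: 2)
  step 6: ref 2 -> HIT, frames=[1,2] (faults so far: 2)
  step 7: ref 4 -> FAULT, evict 1, frames=[4,2] (faults so far: 3)
  step 8: ref 2 -> HIT, frames=[4,2] (faults so far: 3)
  step 9: ref 2 -> HIT, frames=[4,2] (faults so far: 3)
  step 10: ref 4 -> HIT, frames=[4,2] (faults so far: 3)
  step 11: ref 2 -> HIT, frames=[4,2] (faults so far: 3)
  step 12: ref 3 -> FAULT, evict 2, frames=[4,3] (faults so far: 4)
  step 13: ref 2 -> FAULT, evict 4, frames=[2,3] (faults so far: 5)
  step 14: ref 1 -> FAULT, evict 3, frames=[2,1] (faults so far: 6)
  FIFO total faults: 6
--- LRU ---
  step 0: ref 1 -> FAULT, frames=[1,-] (faults so far: 1)
  step 1: ref 1 -> HIT, frames=[1,-] (faults so far: 1)
  step 2: ref 2 -> FAULT, frames=[1,2] (faults so far: 2)
  step 3: ref 2 -> HIT, frames=[1,2] (faults so far: 2)
  step 4: ref 1 -> HIT, frames=[1,2] (faults so far: 2)
  step 5: ref 1 -> HIT, frames=[1,2] (faults so far: 2)
  step 6: ref 2 -> HIT, frames=[1,2] (faults so far: 2)
  step 7: ref 4 -> FAULT, evict 1, frames=[4,2] (faults so far: 3)
  step 8: ref 2 -> HIT, frames=[4,2] (faults so far: 3)
  step 9: ref 2 -> HIT, frames=[4,2] (faults so far: 3)
  step 10: ref 4 -> HIT, frames=[4,2] (faults so far: 3)
  step 11: ref 2 -> HIT, frames=[4,2] (faults so far: 3)
  step 12: ref 3 -> FAULT, evict 4, frames=[3,2] (faults so far: 4)
  step 13: ref 2 -> HIT, frames=[3,2] (faults so far: 4)
  step 14: ref 1 -> FAULT, evict 3, frames=[1,2] (faults so far: 5)
  LRU total faults: 5
--- Optimal ---
  step 0: ref 1 -> FAULT, frames=[1,-] (faults so far: 1)
  step 1: ref 1 -> HIT, frames=[1,-] (faults so far: 1)
  step 2: ref 2 -> FAULT, frames=[1,2] (faults so far: 2)
  step 3: ref 2 -> HIT, frames=[1,2] (faults so far: 2)
  step 4: ref 1 -> HIT, frames=[1,2] (faults so far: 2)
  step 5: ref 1 -> HIT, frames=[1,2] (faults so far: 2)
  step 6: ref 2 -> HIT, frames=[1,2] (faults so far: 2)
  step 7: ref 4 -> FAULT, evict 1, frames=[4,2] (faults so far: 3)
  step 8: ref 2 -> HIT, frames=[4,2] (faults so far: 3)
  step 9: ref 2 -> HIT, frames=[4,2] (faults so far: 3)
  step 10: ref 4 -> HIT, frames=[4,2] (faults so far: 3)
  step 11: ref 2 -> HIT, frames=[4,2] (faults so far: 3)
  step 12: ref 3 -> FAULT, evict 4, frames=[3,2] (faults so far: 4)
  step 13: ref 2 -> HIT, frames=[3,2] (faults so far: 4)
  step 14: ref 1 -> FAULT, evict 2, frames=[3,1] (faults so far: 5)
  Optimal total faults: 5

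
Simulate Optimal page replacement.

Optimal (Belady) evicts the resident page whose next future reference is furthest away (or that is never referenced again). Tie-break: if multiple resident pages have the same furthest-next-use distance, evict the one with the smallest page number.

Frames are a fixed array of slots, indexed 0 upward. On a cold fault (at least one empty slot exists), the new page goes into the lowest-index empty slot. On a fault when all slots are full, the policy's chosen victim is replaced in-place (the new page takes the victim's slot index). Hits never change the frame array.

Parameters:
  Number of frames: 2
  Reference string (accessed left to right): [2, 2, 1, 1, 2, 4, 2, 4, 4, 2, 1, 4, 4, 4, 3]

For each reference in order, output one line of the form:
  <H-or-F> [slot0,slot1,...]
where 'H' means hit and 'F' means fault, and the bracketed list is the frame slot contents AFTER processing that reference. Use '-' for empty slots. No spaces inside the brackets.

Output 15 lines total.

F [2,-]
H [2,-]
F [2,1]
H [2,1]
H [2,1]
F [2,4]
H [2,4]
H [2,4]
H [2,4]
H [2,4]
F [1,4]
H [1,4]
H [1,4]
H [1,4]
F [3,4]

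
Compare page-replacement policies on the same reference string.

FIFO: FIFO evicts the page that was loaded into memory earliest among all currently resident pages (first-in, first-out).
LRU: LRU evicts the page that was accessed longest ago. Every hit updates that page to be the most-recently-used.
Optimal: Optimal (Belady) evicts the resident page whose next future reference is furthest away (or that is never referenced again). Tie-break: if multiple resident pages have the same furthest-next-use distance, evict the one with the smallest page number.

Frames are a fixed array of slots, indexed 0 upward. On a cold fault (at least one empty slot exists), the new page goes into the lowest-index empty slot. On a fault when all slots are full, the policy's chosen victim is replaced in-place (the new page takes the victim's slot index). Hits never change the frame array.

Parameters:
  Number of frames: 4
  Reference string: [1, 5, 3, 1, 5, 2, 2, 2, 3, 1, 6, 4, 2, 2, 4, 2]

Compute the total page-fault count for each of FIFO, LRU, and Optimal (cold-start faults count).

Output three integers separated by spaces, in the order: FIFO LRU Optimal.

--- FIFO ---
  step 0: ref 1 -> FAULT, frames=[1,-,-,-] (faults so far: 1)
  step 1: ref 5 -> FAULT, frames=[1,5,-,-] (faults so far: 2)
  step 2: ref 3 -> FAULT, frames=[1,5,3,-] (faults so far: 3)
  step 3: ref 1 -> HIT, frames=[1,5,3,-] (faults so far: 3)
  step 4: ref 5 -> HIT, frames=[1,5,3,-] (faults so far: 3)
  step 5: ref 2 -> FAULT, frames=[1,5,3,2] (faults so far: 4)
  step 6: ref 2 -> HIT, frames=[1,5,3,2] (faults so far: 4)
  step 7: ref 2 -> HIT, frames=[1,5,3,2] (faults so far: 4)
  step 8: ref 3 -> HIT, frames=[1,5,3,2] (faults so far: 4)
  step 9: ref 1 -> HIT, frames=[1,5,3,2] (faults so far: 4)
  step 10: ref 6 -> FAULT, evict 1, frames=[6,5,3,2] (faults so far: 5)
  step 11: ref 4 -> FAULT, evict 5, frames=[6,4,3,2] (faults so far: 6)
  step 12: ref 2 -> HIT, frames=[6,4,3,2] (faults so far: 6)
  step 13: ref 2 -> HIT, frames=[6,4,3,2] (faults so far: 6)
  step 14: ref 4 -> HIT, frames=[6,4,3,2] (faults so far: 6)
  step 15: ref 2 -> HIT, frames=[6,4,3,2] (faults so far: 6)
  FIFO total faults: 6
--- LRU ---
  step 0: ref 1 -> FAULT, frames=[1,-,-,-] (faults so far: 1)
  step 1: ref 5 -> FAULT, frames=[1,5,-,-] (faults so far: 2)
  step 2: ref 3 -> FAULT, frames=[1,5,3,-] (faults so far: 3)
  step 3: ref 1 -> HIT, frames=[1,5,3,-] (faults so far: 3)
  step 4: ref 5 -> HIT, frames=[1,5,3,-] (faults so far: 3)
  step 5: ref 2 -> FAULT, frames=[1,5,3,2] (faults so far: 4)
  step 6: ref 2 -> HIT, frames=[1,5,3,2] (faults so far: 4)
  step 7: ref 2 -> HIT, frames=[1,5,3,2] (faults so far: 4)
  step 8: ref 3 -> HIT, frames=[1,5,3,2] (faults so far: 4)
  step 9: ref 1 -> HIT, frames=[1,5,3,2] (faults so far: 4)
  step 10: ref 6 -> FAULT, evict 5, frames=[1,6,3,2] (faults so far: 5)
  step 11: ref 4 -> FAULT, evict 2, frames=[1,6,3,4] (faults so far: 6)
  step 12: ref 2 -> FAULT, evict 3, frames=[1,6,2,4] (faults so far: 7)
  step 13: ref 2 -> HIT, frames=[1,6,2,4] (faults so far: 7)
  step 14: ref 4 -> HIT, frames=[1,6,2,4] (faults so far: 7)
  step 15: ref 2 -> HIT, frames=[1,6,2,4] (faults so far: 7)
  LRU total faults: 7
--- Optimal ---
  step 0: ref 1 -> FAULT, frames=[1,-,-,-] (faults so far: 1)
  step 1: ref 5 -> FAULT, frames=[1,5,-,-] (faults so far: 2)
  step 2: ref 3 -> FAULT, frames=[1,5,3,-] (faults so far: 3)
  step 3: ref 1 -> HIT, frames=[1,5,3,-] (faults so far: 3)
  step 4: ref 5 -> HIT, frames=[1,5,3,-] (faults so far: 3)
  step 5: ref 2 -> FAULT, frames=[1,5,3,2] (faults so far: 4)
  step 6: ref 2 -> HIT, frames=[1,5,3,2] (faults so far: 4)
  step 7: ref 2 -> HIT, frames=[1,5,3,2] (faults so far: 4)
  step 8: ref 3 -> HIT, frames=[1,5,3,2] (faults so far: 4)
  step 9: ref 1 -> HIT, frames=[1,5,3,2] (faults so far: 4)
  step 10: ref 6 -> FAULT, evict 1, frames=[6,5,3,2] (faults so far: 5)
  step 11: ref 4 -> FAULT, evict 3, frames=[6,5,4,2] (faults so far: 6)
  step 12: ref 2 -> HIT, frames=[6,5,4,2] (faults so far: 6)
  step 13: ref 2 -> HIT, frames=[6,5,4,2] (faults so far: 6)
  step 14: ref 4 -> HIT, frames=[6,5,4,2] (faults so far: 6)
  step 15: ref 2 -> HIT, frames=[6,5,4,2] (faults so far: 6)
  Optimal total faults: 6

Answer: 6 7 6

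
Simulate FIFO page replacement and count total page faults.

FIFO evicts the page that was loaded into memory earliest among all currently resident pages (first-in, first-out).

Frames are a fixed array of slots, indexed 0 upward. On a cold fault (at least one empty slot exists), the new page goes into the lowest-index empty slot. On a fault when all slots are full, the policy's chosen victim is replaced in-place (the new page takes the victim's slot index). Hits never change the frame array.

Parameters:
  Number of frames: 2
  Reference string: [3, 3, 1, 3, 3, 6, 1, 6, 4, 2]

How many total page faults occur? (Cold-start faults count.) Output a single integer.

Answer: 5

Derivation:
Step 0: ref 3 → FAULT, frames=[3,-]
Step 1: ref 3 → HIT, frames=[3,-]
Step 2: ref 1 → FAULT, frames=[3,1]
Step 3: ref 3 → HIT, frames=[3,1]
Step 4: ref 3 → HIT, frames=[3,1]
Step 5: ref 6 → FAULT (evict 3), frames=[6,1]
Step 6: ref 1 → HIT, frames=[6,1]
Step 7: ref 6 → HIT, frames=[6,1]
Step 8: ref 4 → FAULT (evict 1), frames=[6,4]
Step 9: ref 2 → FAULT (evict 6), frames=[2,4]
Total faults: 5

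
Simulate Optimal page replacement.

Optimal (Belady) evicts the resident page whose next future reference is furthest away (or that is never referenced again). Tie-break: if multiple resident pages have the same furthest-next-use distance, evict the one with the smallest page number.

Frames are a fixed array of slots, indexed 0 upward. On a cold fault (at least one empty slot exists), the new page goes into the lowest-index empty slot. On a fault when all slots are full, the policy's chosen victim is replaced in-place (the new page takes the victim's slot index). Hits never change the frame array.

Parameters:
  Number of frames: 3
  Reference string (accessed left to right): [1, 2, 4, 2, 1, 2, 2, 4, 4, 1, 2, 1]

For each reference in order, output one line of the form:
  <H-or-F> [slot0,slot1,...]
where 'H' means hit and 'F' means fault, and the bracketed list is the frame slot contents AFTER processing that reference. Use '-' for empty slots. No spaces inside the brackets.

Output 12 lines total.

F [1,-,-]
F [1,2,-]
F [1,2,4]
H [1,2,4]
H [1,2,4]
H [1,2,4]
H [1,2,4]
H [1,2,4]
H [1,2,4]
H [1,2,4]
H [1,2,4]
H [1,2,4]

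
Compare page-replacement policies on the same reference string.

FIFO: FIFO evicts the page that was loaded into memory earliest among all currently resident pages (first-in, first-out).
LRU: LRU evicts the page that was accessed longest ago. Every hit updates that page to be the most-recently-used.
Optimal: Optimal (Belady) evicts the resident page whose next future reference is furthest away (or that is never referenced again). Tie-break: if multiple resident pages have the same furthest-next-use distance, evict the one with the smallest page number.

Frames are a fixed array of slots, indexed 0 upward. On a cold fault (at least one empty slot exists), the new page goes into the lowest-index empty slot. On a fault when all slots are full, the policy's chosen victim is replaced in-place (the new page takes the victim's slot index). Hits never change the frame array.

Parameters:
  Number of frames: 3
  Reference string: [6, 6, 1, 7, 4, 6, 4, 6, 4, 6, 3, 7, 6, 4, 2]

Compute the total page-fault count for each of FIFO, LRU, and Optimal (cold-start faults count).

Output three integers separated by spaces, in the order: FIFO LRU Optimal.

Answer: 9 9 7

Derivation:
--- FIFO ---
  step 0: ref 6 -> FAULT, frames=[6,-,-] (faults so far: 1)
  step 1: ref 6 -> HIT, frames=[6,-,-] (faults so far: 1)
  step 2: ref 1 -> FAULT, frames=[6,1,-] (faults so far: 2)
  step 3: ref 7 -> FAULT, frames=[6,1,7] (faults so far: 3)
  step 4: ref 4 -> FAULT, evict 6, frames=[4,1,7] (faults so far: 4)
  step 5: ref 6 -> FAULT, evict 1, frames=[4,6,7] (faults so far: 5)
  step 6: ref 4 -> HIT, frames=[4,6,7] (faults so far: 5)
  step 7: ref 6 -> HIT, frames=[4,6,7] (faults so far: 5)
  step 8: ref 4 -> HIT, frames=[4,6,7] (faults so far: 5)
  step 9: ref 6 -> HIT, frames=[4,6,7] (faults so far: 5)
  step 10: ref 3 -> FAULT, evict 7, frames=[4,6,3] (faults so far: 6)
  step 11: ref 7 -> FAULT, evict 4, frames=[7,6,3] (faults so far: 7)
  step 12: ref 6 -> HIT, frames=[7,6,3] (faults so far: 7)
  step 13: ref 4 -> FAULT, evict 6, frames=[7,4,3] (faults so far: 8)
  step 14: ref 2 -> FAULT, evict 3, frames=[7,4,2] (faults so far: 9)
  FIFO total faults: 9
--- LRU ---
  step 0: ref 6 -> FAULT, frames=[6,-,-] (faults so far: 1)
  step 1: ref 6 -> HIT, frames=[6,-,-] (faults so far: 1)
  step 2: ref 1 -> FAULT, frames=[6,1,-] (faults so far: 2)
  step 3: ref 7 -> FAULT, frames=[6,1,7] (faults so far: 3)
  step 4: ref 4 -> FAULT, evict 6, frames=[4,1,7] (faults so far: 4)
  step 5: ref 6 -> FAULT, evict 1, frames=[4,6,7] (faults so far: 5)
  step 6: ref 4 -> HIT, frames=[4,6,7] (faults so far: 5)
  step 7: ref 6 -> HIT, frames=[4,6,7] (faults so far: 5)
  step 8: ref 4 -> HIT, frames=[4,6,7] (faults so far: 5)
  step 9: ref 6 -> HIT, frames=[4,6,7] (faults so far: 5)
  step 10: ref 3 -> FAULT, evict 7, frames=[4,6,3] (faults so far: 6)
  step 11: ref 7 -> FAULT, evict 4, frames=[7,6,3] (faults so far: 7)
  step 12: ref 6 -> HIT, frames=[7,6,3] (faults so far: 7)
  step 13: ref 4 -> FAULT, evict 3, frames=[7,6,4] (faults so far: 8)
  step 14: ref 2 -> FAULT, evict 7, frames=[2,6,4] (faults so far: 9)
  LRU total faults: 9
--- Optimal ---
  step 0: ref 6 -> FAULT, frames=[6,-,-] (faults so far: 1)
  step 1: ref 6 -> HIT, frames=[6,-,-] (faults so far: 1)
  step 2: ref 1 -> FAULT, frames=[6,1,-] (faults so far: 2)
  step 3: ref 7 -> FAULT, frames=[6,1,7] (faults so far: 3)
  step 4: ref 4 -> FAULT, evict 1, frames=[6,4,7] (faults so far: 4)
  step 5: ref 6 -> HIT, frames=[6,4,7] (faults so far: 4)
  step 6: ref 4 -> HIT, frames=[6,4,7] (faults so far: 4)
  step 7: ref 6 -> HIT, frames=[6,4,7] (faults so far: 4)
  step 8: ref 4 -> HIT, frames=[6,4,7] (faults so far: 4)
  step 9: ref 6 -> HIT, frames=[6,4,7] (faults so far: 4)
  step 10: ref 3 -> FAULT, evict 4, frames=[6,3,7] (faults so far: 5)
  step 11: ref 7 -> HIT, frames=[6,3,7] (faults so far: 5)
  step 12: ref 6 -> HIT, frames=[6,3,7] (faults so far: 5)
  step 13: ref 4 -> FAULT, evict 3, frames=[6,4,7] (faults so far: 6)
  step 14: ref 2 -> FAULT, evict 4, frames=[6,2,7] (faults so far: 7)
  Optimal total faults: 7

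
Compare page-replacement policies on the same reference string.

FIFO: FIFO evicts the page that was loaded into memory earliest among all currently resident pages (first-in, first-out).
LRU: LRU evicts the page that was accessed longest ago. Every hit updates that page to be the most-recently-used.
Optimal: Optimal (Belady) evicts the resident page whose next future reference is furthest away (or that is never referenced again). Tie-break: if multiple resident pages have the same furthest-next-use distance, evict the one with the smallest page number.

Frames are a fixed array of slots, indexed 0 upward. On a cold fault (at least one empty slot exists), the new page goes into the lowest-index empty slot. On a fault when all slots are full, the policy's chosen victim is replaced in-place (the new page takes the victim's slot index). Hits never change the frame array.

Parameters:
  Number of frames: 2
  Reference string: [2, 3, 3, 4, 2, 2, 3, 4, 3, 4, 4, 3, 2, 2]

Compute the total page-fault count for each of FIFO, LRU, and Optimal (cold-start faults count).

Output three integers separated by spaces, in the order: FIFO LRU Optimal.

Answer: 7 7 5

Derivation:
--- FIFO ---
  step 0: ref 2 -> FAULT, frames=[2,-] (faults so far: 1)
  step 1: ref 3 -> FAULT, frames=[2,3] (faults so far: 2)
  step 2: ref 3 -> HIT, frames=[2,3] (faults so far: 2)
  step 3: ref 4 -> FAULT, evict 2, frames=[4,3] (faults so far: 3)
  step 4: ref 2 -> FAULT, evict 3, frames=[4,2] (faults so far: 4)
  step 5: ref 2 -> HIT, frames=[4,2] (faults so far: 4)
  step 6: ref 3 -> FAULT, evict 4, frames=[3,2] (faults so far: 5)
  step 7: ref 4 -> FAULT, evict 2, frames=[3,4] (faults so far: 6)
  step 8: ref 3 -> HIT, frames=[3,4] (faults so far: 6)
  step 9: ref 4 -> HIT, frames=[3,4] (faults so far: 6)
  step 10: ref 4 -> HIT, frames=[3,4] (faults so far: 6)
  step 11: ref 3 -> HIT, frames=[3,4] (faults so far: 6)
  step 12: ref 2 -> FAULT, evict 3, frames=[2,4] (faults so far: 7)
  step 13: ref 2 -> HIT, frames=[2,4] (faults so far: 7)
  FIFO total faults: 7
--- LRU ---
  step 0: ref 2 -> FAULT, frames=[2,-] (faults so far: 1)
  step 1: ref 3 -> FAULT, frames=[2,3] (faults so far: 2)
  step 2: ref 3 -> HIT, frames=[2,3] (faults so far: 2)
  step 3: ref 4 -> FAULT, evict 2, frames=[4,3] (faults so far: 3)
  step 4: ref 2 -> FAULT, evict 3, frames=[4,2] (faults so far: 4)
  step 5: ref 2 -> HIT, frames=[4,2] (faults so far: 4)
  step 6: ref 3 -> FAULT, evict 4, frames=[3,2] (faults so far: 5)
  step 7: ref 4 -> FAULT, evict 2, frames=[3,4] (faults so far: 6)
  step 8: ref 3 -> HIT, frames=[3,4] (faults so far: 6)
  step 9: ref 4 -> HIT, frames=[3,4] (faults so far: 6)
  step 10: ref 4 -> HIT, frames=[3,4] (faults so far: 6)
  step 11: ref 3 -> HIT, frames=[3,4] (faults so far: 6)
  step 12: ref 2 -> FAULT, evict 4, frames=[3,2] (faults so far: 7)
  step 13: ref 2 -> HIT, frames=[3,2] (faults so far: 7)
  LRU total faults: 7
--- Optimal ---
  step 0: ref 2 -> FAULT, frames=[2,-] (faults so far: 1)
  step 1: ref 3 -> FAULT, frames=[2,3] (faults so far: 2)
  step 2: ref 3 -> HIT, frames=[2,3] (faults so far: 2)
  step 3: ref 4 -> FAULT, evict 3, frames=[2,4] (faults so far: 3)
  step 4: ref 2 -> HIT, frames=[2,4] (faults so far: 3)
  step 5: ref 2 -> HIT, frames=[2,4] (faults so far: 3)
  step 6: ref 3 -> FAULT, evict 2, frames=[3,4] (faults so far: 4)
  step 7: ref 4 -> HIT, frames=[3,4] (faults so far: 4)
  step 8: ref 3 -> HIT, frames=[3,4] (faults so far: 4)
  step 9: ref 4 -> HIT, frames=[3,4] (faults so far: 4)
  step 10: ref 4 -> HIT, frames=[3,4] (faults so far: 4)
  step 11: ref 3 -> HIT, frames=[3,4] (faults so far: 4)
  step 12: ref 2 -> FAULT, evict 3, frames=[2,4] (faults so far: 5)
  step 13: ref 2 -> HIT, frames=[2,4] (faults so far: 5)
  Optimal total faults: 5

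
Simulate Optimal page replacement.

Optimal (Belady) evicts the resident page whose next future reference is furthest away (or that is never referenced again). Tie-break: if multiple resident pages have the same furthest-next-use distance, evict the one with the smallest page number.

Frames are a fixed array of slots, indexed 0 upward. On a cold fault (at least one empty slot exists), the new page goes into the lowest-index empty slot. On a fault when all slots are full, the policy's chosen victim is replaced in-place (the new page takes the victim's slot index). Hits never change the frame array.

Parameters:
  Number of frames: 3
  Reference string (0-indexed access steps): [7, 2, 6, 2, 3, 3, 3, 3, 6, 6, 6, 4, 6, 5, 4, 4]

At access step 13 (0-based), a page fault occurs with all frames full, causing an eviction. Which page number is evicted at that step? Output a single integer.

Step 0: ref 7 -> FAULT, frames=[7,-,-]
Step 1: ref 2 -> FAULT, frames=[7,2,-]
Step 2: ref 6 -> FAULT, frames=[7,2,6]
Step 3: ref 2 -> HIT, frames=[7,2,6]
Step 4: ref 3 -> FAULT, evict 2, frames=[7,3,6]
Step 5: ref 3 -> HIT, frames=[7,3,6]
Step 6: ref 3 -> HIT, frames=[7,3,6]
Step 7: ref 3 -> HIT, frames=[7,3,6]
Step 8: ref 6 -> HIT, frames=[7,3,6]
Step 9: ref 6 -> HIT, frames=[7,3,6]
Step 10: ref 6 -> HIT, frames=[7,3,6]
Step 11: ref 4 -> FAULT, evict 3, frames=[7,4,6]
Step 12: ref 6 -> HIT, frames=[7,4,6]
Step 13: ref 5 -> FAULT, evict 6, frames=[7,4,5]
At step 13: evicted page 6

Answer: 6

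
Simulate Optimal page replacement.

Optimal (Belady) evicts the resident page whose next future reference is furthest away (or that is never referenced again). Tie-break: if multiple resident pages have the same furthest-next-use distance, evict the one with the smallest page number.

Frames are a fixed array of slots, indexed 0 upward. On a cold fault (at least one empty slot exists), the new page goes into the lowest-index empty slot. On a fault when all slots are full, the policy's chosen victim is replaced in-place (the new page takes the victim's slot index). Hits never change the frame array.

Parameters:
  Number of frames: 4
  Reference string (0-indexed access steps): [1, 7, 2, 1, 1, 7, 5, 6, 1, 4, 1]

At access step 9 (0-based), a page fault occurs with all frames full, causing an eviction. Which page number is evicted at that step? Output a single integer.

Answer: 5

Derivation:
Step 0: ref 1 -> FAULT, frames=[1,-,-,-]
Step 1: ref 7 -> FAULT, frames=[1,7,-,-]
Step 2: ref 2 -> FAULT, frames=[1,7,2,-]
Step 3: ref 1 -> HIT, frames=[1,7,2,-]
Step 4: ref 1 -> HIT, frames=[1,7,2,-]
Step 5: ref 7 -> HIT, frames=[1,7,2,-]
Step 6: ref 5 -> FAULT, frames=[1,7,2,5]
Step 7: ref 6 -> FAULT, evict 2, frames=[1,7,6,5]
Step 8: ref 1 -> HIT, frames=[1,7,6,5]
Step 9: ref 4 -> FAULT, evict 5, frames=[1,7,6,4]
At step 9: evicted page 5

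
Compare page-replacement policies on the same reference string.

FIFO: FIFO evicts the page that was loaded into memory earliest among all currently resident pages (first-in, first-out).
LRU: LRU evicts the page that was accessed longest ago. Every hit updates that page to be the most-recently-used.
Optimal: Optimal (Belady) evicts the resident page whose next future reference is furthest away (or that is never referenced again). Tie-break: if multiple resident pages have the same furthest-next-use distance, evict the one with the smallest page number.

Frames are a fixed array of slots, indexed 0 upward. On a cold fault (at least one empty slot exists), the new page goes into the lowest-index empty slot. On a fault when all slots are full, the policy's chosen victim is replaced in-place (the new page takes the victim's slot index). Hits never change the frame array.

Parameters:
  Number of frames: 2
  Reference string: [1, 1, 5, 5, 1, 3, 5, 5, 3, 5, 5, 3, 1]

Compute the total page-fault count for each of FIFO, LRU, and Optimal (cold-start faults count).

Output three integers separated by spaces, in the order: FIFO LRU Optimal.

Answer: 4 5 4

Derivation:
--- FIFO ---
  step 0: ref 1 -> FAULT, frames=[1,-] (faults so far: 1)
  step 1: ref 1 -> HIT, frames=[1,-] (faults so far: 1)
  step 2: ref 5 -> FAULT, frames=[1,5] (faults so far: 2)
  step 3: ref 5 -> HIT, frames=[1,5] (faults so far: 2)
  step 4: ref 1 -> HIT, frames=[1,5] (faults so far: 2)
  step 5: ref 3 -> FAULT, evict 1, frames=[3,5] (faults so far: 3)
  step 6: ref 5 -> HIT, frames=[3,5] (faults so far: 3)
  step 7: ref 5 -> HIT, frames=[3,5] (faults so far: 3)
  step 8: ref 3 -> HIT, frames=[3,5] (faults so far: 3)
  step 9: ref 5 -> HIT, frames=[3,5] (faults so far: 3)
  step 10: ref 5 -> HIT, frames=[3,5] (faults so far: 3)
  step 11: ref 3 -> HIT, frames=[3,5] (faults so far: 3)
  step 12: ref 1 -> FAULT, evict 5, frames=[3,1] (faults so far: 4)
  FIFO total faults: 4
--- LRU ---
  step 0: ref 1 -> FAULT, frames=[1,-] (faults so far: 1)
  step 1: ref 1 -> HIT, frames=[1,-] (faults so far: 1)
  step 2: ref 5 -> FAULT, frames=[1,5] (faults so far: 2)
  step 3: ref 5 -> HIT, frames=[1,5] (faults so far: 2)
  step 4: ref 1 -> HIT, frames=[1,5] (faults so far: 2)
  step 5: ref 3 -> FAULT, evict 5, frames=[1,3] (faults so far: 3)
  step 6: ref 5 -> FAULT, evict 1, frames=[5,3] (faults so far: 4)
  step 7: ref 5 -> HIT, frames=[5,3] (faults so far: 4)
  step 8: ref 3 -> HIT, frames=[5,3] (faults so far: 4)
  step 9: ref 5 -> HIT, frames=[5,3] (faults so far: 4)
  step 10: ref 5 -> HIT, frames=[5,3] (faults so far: 4)
  step 11: ref 3 -> HIT, frames=[5,3] (faults so far: 4)
  step 12: ref 1 -> FAULT, evict 5, frames=[1,3] (faults so far: 5)
  LRU total faults: 5
--- Optimal ---
  step 0: ref 1 -> FAULT, frames=[1,-] (faults so far: 1)
  step 1: ref 1 -> HIT, frames=[1,-] (faults so far: 1)
  step 2: ref 5 -> FAULT, frames=[1,5] (faults so far: 2)
  step 3: ref 5 -> HIT, frames=[1,5] (faults so far: 2)
  step 4: ref 1 -> HIT, frames=[1,5] (faults so far: 2)
  step 5: ref 3 -> FAULT, evict 1, frames=[3,5] (faults so far: 3)
  step 6: ref 5 -> HIT, frames=[3,5] (faults so far: 3)
  step 7: ref 5 -> HIT, frames=[3,5] (faults so far: 3)
  step 8: ref 3 -> HIT, frames=[3,5] (faults so far: 3)
  step 9: ref 5 -> HIT, frames=[3,5] (faults so far: 3)
  step 10: ref 5 -> HIT, frames=[3,5] (faults so far: 3)
  step 11: ref 3 -> HIT, frames=[3,5] (faults so far: 3)
  step 12: ref 1 -> FAULT, evict 3, frames=[1,5] (faults so far: 4)
  Optimal total faults: 4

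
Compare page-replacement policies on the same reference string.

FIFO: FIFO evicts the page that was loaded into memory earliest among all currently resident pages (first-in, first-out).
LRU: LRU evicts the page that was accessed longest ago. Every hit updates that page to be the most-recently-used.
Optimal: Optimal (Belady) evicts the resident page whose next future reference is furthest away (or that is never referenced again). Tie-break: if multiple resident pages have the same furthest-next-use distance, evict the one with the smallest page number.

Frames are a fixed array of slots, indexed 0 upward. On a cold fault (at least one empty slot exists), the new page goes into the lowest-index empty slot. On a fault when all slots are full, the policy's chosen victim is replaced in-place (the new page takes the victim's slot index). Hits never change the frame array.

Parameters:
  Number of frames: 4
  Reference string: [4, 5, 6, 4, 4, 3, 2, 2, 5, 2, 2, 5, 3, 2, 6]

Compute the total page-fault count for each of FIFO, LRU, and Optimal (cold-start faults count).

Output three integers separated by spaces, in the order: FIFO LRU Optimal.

Answer: 5 7 5

Derivation:
--- FIFO ---
  step 0: ref 4 -> FAULT, frames=[4,-,-,-] (faults so far: 1)
  step 1: ref 5 -> FAULT, frames=[4,5,-,-] (faults so far: 2)
  step 2: ref 6 -> FAULT, frames=[4,5,6,-] (faults so far: 3)
  step 3: ref 4 -> HIT, frames=[4,5,6,-] (faults so far: 3)
  step 4: ref 4 -> HIT, frames=[4,5,6,-] (faults so far: 3)
  step 5: ref 3 -> FAULT, frames=[4,5,6,3] (faults so far: 4)
  step 6: ref 2 -> FAULT, evict 4, frames=[2,5,6,3] (faults so far: 5)
  step 7: ref 2 -> HIT, frames=[2,5,6,3] (faults so far: 5)
  step 8: ref 5 -> HIT, frames=[2,5,6,3] (faults so far: 5)
  step 9: ref 2 -> HIT, frames=[2,5,6,3] (faults so far: 5)
  step 10: ref 2 -> HIT, frames=[2,5,6,3] (faults so far: 5)
  step 11: ref 5 -> HIT, frames=[2,5,6,3] (faults so far: 5)
  step 12: ref 3 -> HIT, frames=[2,5,6,3] (faults so far: 5)
  step 13: ref 2 -> HIT, frames=[2,5,6,3] (faults so far: 5)
  step 14: ref 6 -> HIT, frames=[2,5,6,3] (faults so far: 5)
  FIFO total faults: 5
--- LRU ---
  step 0: ref 4 -> FAULT, frames=[4,-,-,-] (faults so far: 1)
  step 1: ref 5 -> FAULT, frames=[4,5,-,-] (faults so far: 2)
  step 2: ref 6 -> FAULT, frames=[4,5,6,-] (faults so far: 3)
  step 3: ref 4 -> HIT, frames=[4,5,6,-] (faults so far: 3)
  step 4: ref 4 -> HIT, frames=[4,5,6,-] (faults so far: 3)
  step 5: ref 3 -> FAULT, frames=[4,5,6,3] (faults so far: 4)
  step 6: ref 2 -> FAULT, evict 5, frames=[4,2,6,3] (faults so far: 5)
  step 7: ref 2 -> HIT, frames=[4,2,6,3] (faults so far: 5)
  step 8: ref 5 -> FAULT, evict 6, frames=[4,2,5,3] (faults so far: 6)
  step 9: ref 2 -> HIT, frames=[4,2,5,3] (faults so far: 6)
  step 10: ref 2 -> HIT, frames=[4,2,5,3] (faults so far: 6)
  step 11: ref 5 -> HIT, frames=[4,2,5,3] (faults so far: 6)
  step 12: ref 3 -> HIT, frames=[4,2,5,3] (faults so far: 6)
  step 13: ref 2 -> HIT, frames=[4,2,5,3] (faults so far: 6)
  step 14: ref 6 -> FAULT, evict 4, frames=[6,2,5,3] (faults so far: 7)
  LRU total faults: 7
--- Optimal ---
  step 0: ref 4 -> FAULT, frames=[4,-,-,-] (faults so far: 1)
  step 1: ref 5 -> FAULT, frames=[4,5,-,-] (faults so far: 2)
  step 2: ref 6 -> FAULT, frames=[4,5,6,-] (faults so far: 3)
  step 3: ref 4 -> HIT, frames=[4,5,6,-] (faults so far: 3)
  step 4: ref 4 -> HIT, frames=[4,5,6,-] (faults so far: 3)
  step 5: ref 3 -> FAULT, frames=[4,5,6,3] (faults so far: 4)
  step 6: ref 2 -> FAULT, evict 4, frames=[2,5,6,3] (faults so far: 5)
  step 7: ref 2 -> HIT, frames=[2,5,6,3] (faults so far: 5)
  step 8: ref 5 -> HIT, frames=[2,5,6,3] (faults so far: 5)
  step 9: ref 2 -> HIT, frames=[2,5,6,3] (faults so far: 5)
  step 10: ref 2 -> HIT, frames=[2,5,6,3] (faults so far: 5)
  step 11: ref 5 -> HIT, frames=[2,5,6,3] (faults so far: 5)
  step 12: ref 3 -> HIT, frames=[2,5,6,3] (faults so far: 5)
  step 13: ref 2 -> HIT, frames=[2,5,6,3] (faults so far: 5)
  step 14: ref 6 -> HIT, frames=[2,5,6,3] (faults so far: 5)
  Optimal total faults: 5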